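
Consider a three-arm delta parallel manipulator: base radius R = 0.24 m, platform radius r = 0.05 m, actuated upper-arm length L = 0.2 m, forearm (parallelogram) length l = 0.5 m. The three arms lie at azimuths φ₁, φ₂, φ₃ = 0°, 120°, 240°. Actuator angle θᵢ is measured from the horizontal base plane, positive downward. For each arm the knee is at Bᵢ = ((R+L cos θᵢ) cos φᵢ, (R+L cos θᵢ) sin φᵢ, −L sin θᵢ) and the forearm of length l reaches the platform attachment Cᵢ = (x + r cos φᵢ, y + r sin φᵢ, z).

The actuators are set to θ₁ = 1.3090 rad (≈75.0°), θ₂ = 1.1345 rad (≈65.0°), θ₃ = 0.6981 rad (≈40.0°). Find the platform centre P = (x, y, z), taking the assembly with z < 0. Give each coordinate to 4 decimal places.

φ1=0.0°: virtual centre (0.2418, 0.0000, -0.1932), radius l
O2 = (0.2745·cos120.0°, 0.2745·sin120.0°, -0.1813) = (-0.1373, 0.2377, -0.1813)
arm 3 at φ=240.0°: ρ3 = 0.3432;  O3 = (-0.1716, -0.2972, -0.1286)
|O₂|²−|O₁|² = 0.0124;  |O₃|²−|O₁|² = 0.0386
plane₁₂: -0.7580x+0.4755y+0.0238z = 0.0124
Cramer: x(z) = -0.0305+0.0896z;  y(z) = -0.0224+0.0928z
into |P−O₁|² = l²: 1.0166z² + 0.3334z + -0.1381 = 0;  Δ = 0.6725;  z = -0.5673 or 0.2394 → z<0 root = -0.5673
x = -0.0814, y = -0.0751

(-0.0814, -0.0751, -0.5673)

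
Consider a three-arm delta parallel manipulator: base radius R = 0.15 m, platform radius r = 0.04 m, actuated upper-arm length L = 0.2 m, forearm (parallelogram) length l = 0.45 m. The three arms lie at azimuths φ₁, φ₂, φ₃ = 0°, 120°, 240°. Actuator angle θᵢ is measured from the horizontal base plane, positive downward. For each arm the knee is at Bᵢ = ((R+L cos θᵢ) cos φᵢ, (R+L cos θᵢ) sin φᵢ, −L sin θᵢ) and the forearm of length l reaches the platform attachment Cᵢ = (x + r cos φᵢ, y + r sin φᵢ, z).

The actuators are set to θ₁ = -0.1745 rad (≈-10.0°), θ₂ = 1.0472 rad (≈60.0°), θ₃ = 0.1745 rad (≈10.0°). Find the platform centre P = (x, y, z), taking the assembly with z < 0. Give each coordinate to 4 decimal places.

(0.1396, -0.1489, -0.3556)

arm 1 at φ=0.0°: ρ1 = 0.3070;  O1 = (0.3070, 0.0000, 0.0347)
φ2=120.0°: virtual centre (-0.1050, 0.1819, -0.1732), radius l
φ3=240.0°: virtual centre (-0.1535, -0.2658, -0.0347), radius l
|O₂|²−|O₁|² = -0.0213;  |O₃|²−|O₁|² = 0.0000
plane₁₂: -0.8239x+0.3637y+-0.4159z = -0.0213
Cramer: x(z) = 0.0147-0.3514z;  y(z) = -0.0254+0.3474z
quadratic in z: (1.2441)z²+(0.1183)z+(-0.1152)=0, √Δ=0.7664 → z ∈ {-0.3556, 0.2605}; z = -0.3556 (taking z<0)
x = 0.1396, y = -0.1489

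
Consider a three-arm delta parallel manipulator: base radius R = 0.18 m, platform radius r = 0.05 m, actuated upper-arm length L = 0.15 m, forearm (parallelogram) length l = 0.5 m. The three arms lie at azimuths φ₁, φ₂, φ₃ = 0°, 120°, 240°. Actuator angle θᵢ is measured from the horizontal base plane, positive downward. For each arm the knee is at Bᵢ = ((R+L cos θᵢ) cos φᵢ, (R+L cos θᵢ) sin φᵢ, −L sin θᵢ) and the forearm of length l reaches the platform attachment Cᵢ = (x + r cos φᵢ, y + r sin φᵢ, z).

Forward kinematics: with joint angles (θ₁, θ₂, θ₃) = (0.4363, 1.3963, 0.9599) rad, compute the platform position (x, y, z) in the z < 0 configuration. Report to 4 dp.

(0.1432, -0.0793, -0.5415)

S1 = (0.2659·cos0.0°, 0.2659·sin0.0°, -0.0634) = (0.2659, 0.0000, -0.0634)
arm 2 at φ=120.0°: (R−r)+L cos θ2 = 0.1560;  S2 = (-0.0780, 0.1351, -0.1477)
S3 = (0.2160·cos240.0°, 0.2160·sin240.0°, -0.1229) = (-0.1080, -0.1871, -0.1229)
subtract pairs → two planes through P
linear system: -0.6879x+0.2703y = -0.0286−-0.1687z; -0.7479x+-0.3742y = -0.0130−-0.1190z
det = 0.4596;  x = 0.0309+-0.2073z,  y = -0.0271+0.0964z
sphere 1 gives Az²+Bz+C=0 with A=1.0523, B=0.2190, C=-0.1900;  B²−4AC=0.8477;  roots -0.5415, 0.3334;  negative root z = -0.5415
x = 0.1432, y = -0.0793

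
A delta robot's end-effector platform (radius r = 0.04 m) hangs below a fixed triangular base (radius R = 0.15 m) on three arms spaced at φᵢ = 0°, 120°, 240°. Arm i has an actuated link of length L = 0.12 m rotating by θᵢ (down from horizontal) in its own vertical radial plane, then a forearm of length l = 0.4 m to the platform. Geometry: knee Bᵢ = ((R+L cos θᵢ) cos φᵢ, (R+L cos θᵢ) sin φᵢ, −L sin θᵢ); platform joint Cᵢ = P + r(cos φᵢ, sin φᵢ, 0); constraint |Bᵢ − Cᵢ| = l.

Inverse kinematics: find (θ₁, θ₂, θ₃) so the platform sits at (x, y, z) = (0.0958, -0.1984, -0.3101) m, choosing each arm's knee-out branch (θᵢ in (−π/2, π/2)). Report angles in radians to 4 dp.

θ₁ = -0.0872, θ₂ = 1.3961, θ₃ = -0.2621

arm 1 (φ=0.0°): x'=0.0958, y'=-0.1984
  A=0.0142, B=-0.3101, C=(l²−L²−A²−y'²−z²)/(2L)=0.0411
  √(A²+B²)=0.3104;  θ1 = -1.5250+1.4379 ≈ -0.0872
φ2=120.0° → target in arm frame (-0.2197, 0.0162)
  e−x'=0.3297;  (l²−L²−(e−x')²−y'²−z²)/2L = -0.2481
  θ2 = atan2(B,A) + arccos(C/0.4526) = 1.3961
φ3=240.0° → target in arm frame (0.1239, 0.1822)
  A cos θ + B sin θ = C:  -0.0139·cos θ + -0.3101·sin θ = 0.0669
  θ3 = atan2(B,A) + arccos(C/0.3104) = -0.2621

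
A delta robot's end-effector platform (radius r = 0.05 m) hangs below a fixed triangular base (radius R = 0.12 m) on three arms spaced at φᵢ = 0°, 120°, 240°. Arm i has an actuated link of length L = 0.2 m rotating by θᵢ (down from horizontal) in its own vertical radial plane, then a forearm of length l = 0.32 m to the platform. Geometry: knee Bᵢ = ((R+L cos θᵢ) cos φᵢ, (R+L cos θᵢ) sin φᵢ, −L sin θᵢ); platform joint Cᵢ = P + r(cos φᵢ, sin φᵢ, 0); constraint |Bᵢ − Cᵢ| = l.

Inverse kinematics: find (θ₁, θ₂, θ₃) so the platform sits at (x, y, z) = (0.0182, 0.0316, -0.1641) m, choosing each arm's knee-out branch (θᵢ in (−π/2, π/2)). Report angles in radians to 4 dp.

arm 1 (φ=0.0°): x'=0.0182, y'=0.0316
  A cos θ + B sin θ = C:  0.0518·cos θ + -0.1641·sin θ = 0.0795
  √(A²+B²)=0.1721;  θ1 = -1.2650+1.0907 ≈ -0.1743
arm 2 (φ=120.0°): x'=0.0183, y'=-0.0316
  e−x'=0.0517;  (l²−L²−(e−x')²−y'²−z²)/2L = 0.0795
  θ2 = atan2(B,A) + arccos(C/0.1721) = -0.1749
φ3=240.0° → target in arm frame (-0.0365, 0.0000)
  A=0.1065, B=-0.1641, C=(l²−L²−A²−y'²−z²)/(2L)=0.0603
  √(A²+B²)=0.1956;  θ3 = -0.9953+1.2572 ≈ 0.2619

θ₁ = -0.1743, θ₂ = -0.1749, θ₃ = 0.2619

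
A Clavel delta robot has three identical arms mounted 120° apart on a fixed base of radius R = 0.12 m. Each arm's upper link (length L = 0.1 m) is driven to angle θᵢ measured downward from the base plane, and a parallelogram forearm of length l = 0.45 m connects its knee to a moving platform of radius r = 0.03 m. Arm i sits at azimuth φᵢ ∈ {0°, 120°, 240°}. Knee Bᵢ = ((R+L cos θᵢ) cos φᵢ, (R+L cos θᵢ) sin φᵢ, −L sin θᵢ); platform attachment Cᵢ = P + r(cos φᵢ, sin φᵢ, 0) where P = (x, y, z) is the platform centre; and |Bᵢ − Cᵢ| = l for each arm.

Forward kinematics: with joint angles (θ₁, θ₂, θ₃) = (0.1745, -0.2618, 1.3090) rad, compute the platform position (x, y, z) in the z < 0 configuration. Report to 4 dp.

(0.0645, 0.2163, -0.3920)

S1 = (0.1885·cos0.0°, 0.1885·sin0.0°, -0.0174) = (0.1885, 0.0000, -0.0174)
arm 2 at φ=120.0°: (R−r)+L cos θ2 = 0.1866;  S2 = (-0.0933, 0.1616, 0.0259)
φ3=240.0°: virtual centre (-0.0579, -0.1004, -0.0966), radius l
subtract pairs → two planes through P
linear system: -0.5636x+0.3232y = -0.0003−0.0865z; -0.4928x+-0.2007y = -0.0131−-0.1585z
det = 0.2724;  x = 0.0158+-0.1243z,  y = 0.0264+-0.4843z
into |P−S₁|² = l²: 1.2500z² + 0.0521z + -0.1717 = 0;  Δ = 0.8611;  z = -0.3920 or 0.3503 → z<0 root = -0.3920
x = 0.0645, y = 0.2163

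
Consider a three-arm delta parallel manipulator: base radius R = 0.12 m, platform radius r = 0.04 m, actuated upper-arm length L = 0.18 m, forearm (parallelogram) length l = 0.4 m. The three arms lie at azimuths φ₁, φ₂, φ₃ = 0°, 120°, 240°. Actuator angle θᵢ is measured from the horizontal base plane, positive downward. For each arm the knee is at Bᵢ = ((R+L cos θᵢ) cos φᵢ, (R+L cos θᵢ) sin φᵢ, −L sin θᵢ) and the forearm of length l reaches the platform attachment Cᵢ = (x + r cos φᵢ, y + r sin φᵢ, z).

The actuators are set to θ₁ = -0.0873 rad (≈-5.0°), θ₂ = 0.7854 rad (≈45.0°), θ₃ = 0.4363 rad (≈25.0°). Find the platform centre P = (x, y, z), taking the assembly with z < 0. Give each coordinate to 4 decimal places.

centre 1 = (0.2593·cos0.0°, 0.2593·sin0.0°, 0.0157) = (0.2593, 0.0000, 0.0157)
arm 2 at φ=120.0°: ρ2 = 0.2073;  centre 2 = (-0.1036, 0.1795, -0.1273)
φ3=240.0°: virtual centre (-0.1216, -0.2106, -0.0761), radius l
eliminate P² terms by subtracting sphere 1 from 2 and 3
plane₁₂: -0.7259x+0.3590y+-0.2859z = -0.0083
det = 0.5792;  x = 0.0077+-0.3217z,  y = -0.0077+0.1461z
into |P−centre ₁|² = l²: 1.1248z² + 0.1283z + -0.0964 = 0;  Δ = 0.4500;  z = -0.3552 or 0.2412 → z<0 root = -0.3552
x = 0.1219, y = -0.0596

(0.1219, -0.0596, -0.3552)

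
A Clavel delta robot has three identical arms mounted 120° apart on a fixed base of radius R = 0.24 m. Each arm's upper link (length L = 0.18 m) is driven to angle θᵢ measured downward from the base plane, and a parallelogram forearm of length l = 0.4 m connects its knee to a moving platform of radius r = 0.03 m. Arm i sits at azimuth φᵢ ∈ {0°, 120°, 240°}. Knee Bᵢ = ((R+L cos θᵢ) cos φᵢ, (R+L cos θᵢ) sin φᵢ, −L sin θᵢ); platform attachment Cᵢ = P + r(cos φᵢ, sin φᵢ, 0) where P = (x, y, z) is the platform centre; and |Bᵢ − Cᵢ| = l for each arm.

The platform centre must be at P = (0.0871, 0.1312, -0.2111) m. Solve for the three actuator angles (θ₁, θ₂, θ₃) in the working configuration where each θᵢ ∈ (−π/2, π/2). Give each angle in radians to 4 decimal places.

θ₁ = -0.0875, θ₂ = 0.0872, θ₃ = 1.3962

rotate P by −φ1: (0.0871, 0.1312, -0.2111)
  A cos θ + B sin θ = C:  0.1229·cos θ + -0.2111·sin θ = 0.1409
  √(A²+B²)=0.2443;  θ1 = -1.0436+0.9560 ≈ -0.0875
arm 2 (φ=120.0°): x'=0.0701, y'=-0.1410
  e−x'=0.1399;  (l²−L²−(e−x')²−y'²−z²)/2L = 0.1210
  γ=atan2(-0.2111,0.1399)=-0.9854;  ψ=arccos(0.4778)=1.0726;  θ2=γ+ψ≈0.0872
arm 3 (φ=240.0°): x'=-0.1572, y'=0.0098
  e−x'=0.3672;  (l²−L²−(e−x')²−y'²−z²)/2L = -0.1441
  γ=atan2(-0.2111,0.3672)=-0.5218;  ψ=arccos(-0.3402)=1.9180;  θ3=γ+ψ≈1.3962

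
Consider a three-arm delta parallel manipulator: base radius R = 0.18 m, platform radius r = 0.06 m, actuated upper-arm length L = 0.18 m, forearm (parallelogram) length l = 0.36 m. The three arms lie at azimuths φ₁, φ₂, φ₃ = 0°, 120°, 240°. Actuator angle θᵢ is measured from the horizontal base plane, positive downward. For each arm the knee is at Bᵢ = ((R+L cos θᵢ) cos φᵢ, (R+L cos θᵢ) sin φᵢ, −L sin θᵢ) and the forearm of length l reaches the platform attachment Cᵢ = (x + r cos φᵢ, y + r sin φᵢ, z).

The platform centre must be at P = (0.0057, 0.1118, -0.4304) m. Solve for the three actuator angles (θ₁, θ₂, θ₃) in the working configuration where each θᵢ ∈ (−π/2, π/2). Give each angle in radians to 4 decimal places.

θ₁ = 1.0472, θ₂ = 0.6982, θ₃ = 1.3966

φ1=0.0° → target in arm frame (0.0057, 0.1118)
  A=0.1143, B=-0.4304, C=(l²−L²−A²−y'²−z²)/(2L)=-0.3156
  √(A²+B²)=0.4453;  θ1 = -1.3112+2.3584 ≈ 1.0472
rotate P by −φ2: (0.0940, -0.0608, -0.4304)
  e−x'=0.0260;  (l²−L²−(e−x')²−y'²−z²)/2L = -0.2567
  √(A²+B²)=0.4312;  θ2 = -1.5104+2.2086 ≈ 0.6982
φ3=240.0° → target in arm frame (-0.0997, -0.0510)
  A=0.2197, B=-0.4304, C=(l²−L²−A²−y'²−z²)/(2L)=-0.3858
  θ3 = atan2(B,A) + arccos(C/0.4832) = 1.3966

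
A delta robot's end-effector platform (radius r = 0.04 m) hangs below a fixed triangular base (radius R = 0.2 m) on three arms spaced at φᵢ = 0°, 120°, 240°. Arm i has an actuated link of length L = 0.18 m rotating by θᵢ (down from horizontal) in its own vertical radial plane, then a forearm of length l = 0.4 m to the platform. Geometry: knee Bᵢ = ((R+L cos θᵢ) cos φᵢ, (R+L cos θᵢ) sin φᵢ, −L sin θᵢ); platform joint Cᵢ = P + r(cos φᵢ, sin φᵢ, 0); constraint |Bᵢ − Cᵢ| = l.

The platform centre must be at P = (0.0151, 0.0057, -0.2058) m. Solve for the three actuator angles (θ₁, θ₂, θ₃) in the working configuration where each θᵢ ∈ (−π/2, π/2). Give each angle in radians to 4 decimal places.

θ₁ = -0.1742, θ₂ = -0.0001, θ₃ = 0.0874

rotate P by −φ1: (0.0151, 0.0057, -0.2058)
  A=0.1449, B=-0.2058, C=(l²−L²−A²−y'²−z²)/(2L)=0.1784
  √(A²+B²)=0.2517;  θ1 = -0.9573+0.7831 ≈ -0.1742
rotate P by −φ2: (-0.0026, -0.0159, -0.2058)
  A cos θ + B sin θ = C:  0.1626·cos θ + -0.2058·sin θ = 0.1626
  √(A²+B²)=0.2623;  θ2 = -0.9021+0.9020 ≈ -0.0001
rotate P by −φ3: (-0.0125, 0.0102, -0.2058)
  e−x'=0.1725;  (l²−L²−(e−x')²−y'²−z²)/2L = 0.1539
  γ=atan2(-0.2058,0.1725)=-0.8732;  ψ=arccos(0.5730)=0.9606;  θ3=γ+ψ≈0.0874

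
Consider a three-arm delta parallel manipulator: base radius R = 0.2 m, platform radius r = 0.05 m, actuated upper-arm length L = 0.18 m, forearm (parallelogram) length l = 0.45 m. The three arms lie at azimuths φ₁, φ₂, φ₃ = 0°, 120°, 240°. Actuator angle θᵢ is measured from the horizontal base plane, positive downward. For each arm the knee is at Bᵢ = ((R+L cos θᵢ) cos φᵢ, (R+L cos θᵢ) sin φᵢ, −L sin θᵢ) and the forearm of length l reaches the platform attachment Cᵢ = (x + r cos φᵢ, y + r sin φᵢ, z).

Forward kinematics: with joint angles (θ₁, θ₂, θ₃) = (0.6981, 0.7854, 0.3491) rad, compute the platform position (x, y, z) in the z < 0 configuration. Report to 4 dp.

(-0.0220, -0.0666, -0.4352)

arm 1 at φ=0.0°: e+L cos θ1 = 0.2879;  S1 = (0.2879, 0.0000, -0.1157)
φ2=120.0°: virtual centre (-0.1386, 0.2401, -0.1273), radius l
S3 = (0.3191·cos240.0°, 0.3191·sin240.0°, -0.0616) = (-0.1596, -0.2764, -0.0616)
|S₂|²−|S₁|² = -0.0032;  |S₃|²−|S₁|² = 0.0094
[-0.8531 0.4803 -0.0232]·P = -0.0032;  [-0.8949 -0.5528 0.1083]·P = 0.0094
Cramer: x(z) = -0.0030+0.0435z;  y(z) = -0.0120+0.1255z
quadratic in z: (1.0176)z²+(0.2031)z+(-0.1043)=0, √Δ=0.6826 → z ∈ {-0.4352, 0.2356}; z = -0.4352 (taking z<0)
x = -0.0220, y = -0.0666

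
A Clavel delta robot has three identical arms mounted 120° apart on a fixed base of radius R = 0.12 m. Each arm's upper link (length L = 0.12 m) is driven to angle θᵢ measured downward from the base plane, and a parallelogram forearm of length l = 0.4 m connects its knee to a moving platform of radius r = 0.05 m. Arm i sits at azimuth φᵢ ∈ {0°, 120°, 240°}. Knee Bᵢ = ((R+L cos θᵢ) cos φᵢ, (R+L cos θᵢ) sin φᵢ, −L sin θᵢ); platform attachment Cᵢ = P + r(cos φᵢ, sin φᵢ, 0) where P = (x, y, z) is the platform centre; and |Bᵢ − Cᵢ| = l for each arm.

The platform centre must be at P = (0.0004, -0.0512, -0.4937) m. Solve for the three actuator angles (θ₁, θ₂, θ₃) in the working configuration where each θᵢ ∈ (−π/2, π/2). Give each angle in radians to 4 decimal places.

φ1=0.0° → target in arm frame (0.0004, -0.0512)
  A=0.0696, B=-0.4937, C=(l²−L²−A²−y'²−z²)/(2L)=-0.4400
  γ=atan2(-0.4937,0.0696)=-1.4307;  ψ=arccos(-0.8825)=2.6520;  θ1=γ+ψ≈1.2213
rotate P by −φ2: (-0.0445, 0.0253, -0.4937)
  A=0.1145, B=-0.4937, C=(l²−L²−A²−y'²−z²)/(2L)=-0.4662
  γ=atan2(-0.4937,0.1145)=-1.3428;  ψ=arccos(-0.9199)=2.7387;  θ2=γ+ψ≈1.3959
φ3=240.0° → target in arm frame (0.0441, 0.0259)
  e−x'=0.0259;  (l²−L²−(e−x')²−y'²−z²)/2L = -0.4145
  θ3 = atan2(B,A) + arccos(C/0.4944) = 1.0468

θ₁ = 1.2213, θ₂ = 1.3959, θ₃ = 1.0468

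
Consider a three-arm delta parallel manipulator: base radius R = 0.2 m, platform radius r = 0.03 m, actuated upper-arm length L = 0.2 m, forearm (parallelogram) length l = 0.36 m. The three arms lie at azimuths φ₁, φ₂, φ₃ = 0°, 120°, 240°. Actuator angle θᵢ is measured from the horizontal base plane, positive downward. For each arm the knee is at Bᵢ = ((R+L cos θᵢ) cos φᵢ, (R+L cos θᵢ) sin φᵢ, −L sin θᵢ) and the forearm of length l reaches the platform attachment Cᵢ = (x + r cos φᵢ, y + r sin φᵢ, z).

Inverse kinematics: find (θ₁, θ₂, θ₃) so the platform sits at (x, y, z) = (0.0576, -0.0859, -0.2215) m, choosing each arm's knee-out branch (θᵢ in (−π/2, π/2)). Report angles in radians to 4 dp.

arm 1 (φ=0.0°): x'=0.0576, y'=-0.0859
  A cos θ + B sin θ = C:  0.1124·cos θ + -0.2215·sin θ = 0.0513
  θ1 = atan2(B,A) + arccos(C/0.2484) = 0.2615
arm 2 (φ=120.0°): x'=-0.1032, y'=-0.0069
  e−x'=0.2732;  (l²−L²−(e−x')²−y'²−z²)/2L = -0.0854
  √(A²+B²)=0.3517;  θ2 = -0.6813+1.8159 ≈ 1.1347
φ3=240.0° → target in arm frame (0.0456, 0.0928)
  A=0.1244, B=-0.2215, C=(l²−L²−A²−y'²−z²)/(2L)=0.0411
  √(A²+B²)=0.2540;  θ3 = -1.0590+1.4083 ≈ 0.3492

θ₁ = 0.2615, θ₂ = 1.1347, θ₃ = 0.3492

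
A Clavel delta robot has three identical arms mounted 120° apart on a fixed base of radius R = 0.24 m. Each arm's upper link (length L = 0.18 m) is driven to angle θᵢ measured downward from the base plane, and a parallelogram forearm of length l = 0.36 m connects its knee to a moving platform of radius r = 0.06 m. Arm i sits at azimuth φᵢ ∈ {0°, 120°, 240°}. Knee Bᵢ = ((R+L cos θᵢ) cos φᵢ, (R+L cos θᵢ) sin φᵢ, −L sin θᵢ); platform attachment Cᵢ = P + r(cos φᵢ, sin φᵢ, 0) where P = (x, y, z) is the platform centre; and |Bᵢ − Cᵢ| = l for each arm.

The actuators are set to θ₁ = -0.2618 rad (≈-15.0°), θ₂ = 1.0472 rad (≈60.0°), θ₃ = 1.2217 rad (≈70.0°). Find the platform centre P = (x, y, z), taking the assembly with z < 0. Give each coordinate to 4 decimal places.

arm 1 at φ=0.0°: (R−r)+L cos θ1 = 0.3539;  O1 = (0.3539, 0.0000, 0.0466)
φ2=120.0°: virtual centre (-0.1350, 0.2338, -0.1559), radius l
O3 = (0.2416·cos240.0°, 0.2416·sin240.0°, -0.1691) = (-0.1208, -0.2092, -0.1691)
|O₂|²−|O₁|² = -0.0302;  |O₃|²−|O₁|² = -0.0404
plane₁₂: -0.9777x+0.4677y+-0.4049z = -0.0302
det = 0.8530;  x = 0.0370+-0.4352z,  y = 0.0127+-0.0439z
quadratic in z: (1.1913)z²+(0.1815)z+(-0.0268)=0, √Δ=0.4011 → z ∈ {-0.2445, 0.0922}; z = -0.2445 (taking z<0)
x = 0.1434, y = 0.0235

(0.1434, 0.0235, -0.2445)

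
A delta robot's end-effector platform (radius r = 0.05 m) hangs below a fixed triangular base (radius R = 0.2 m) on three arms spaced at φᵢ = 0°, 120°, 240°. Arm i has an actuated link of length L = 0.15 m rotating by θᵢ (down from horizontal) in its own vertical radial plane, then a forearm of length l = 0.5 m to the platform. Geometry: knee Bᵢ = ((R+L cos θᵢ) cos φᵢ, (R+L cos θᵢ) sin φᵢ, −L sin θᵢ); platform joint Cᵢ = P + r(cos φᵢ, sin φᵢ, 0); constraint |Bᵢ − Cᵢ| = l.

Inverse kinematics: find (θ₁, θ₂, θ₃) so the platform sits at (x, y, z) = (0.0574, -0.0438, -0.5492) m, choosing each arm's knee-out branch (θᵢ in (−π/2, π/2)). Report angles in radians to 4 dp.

arm 1 (φ=0.0°): x'=0.0574, y'=-0.0438
  A cos θ + B sin θ = C:  0.0926·cos θ + -0.5492·sin θ = -0.2820
  √(A²+B²)=0.5570;  θ1 = -1.4038+2.1018 ≈ 0.6981
arm 2 (φ=120.0°): x'=-0.0666, y'=-0.0278
  A cos θ + B sin θ = C:  0.2166·cos θ + -0.5492·sin θ = -0.4061
  √(A²+B²)=0.5904;  θ2 = -1.1951+2.3293 ≈ 1.1342
arm 3 (φ=240.0°): x'=0.0092, y'=0.0716
  e−x'=0.1408;  (l²−L²−(e−x')²−y'²−z²)/2L = -0.3302
  √(A²+B²)=0.5670;  θ3 = -1.3199+2.1925 ≈ 0.8726

θ₁ = 0.6981, θ₂ = 1.1342, θ₃ = 0.8726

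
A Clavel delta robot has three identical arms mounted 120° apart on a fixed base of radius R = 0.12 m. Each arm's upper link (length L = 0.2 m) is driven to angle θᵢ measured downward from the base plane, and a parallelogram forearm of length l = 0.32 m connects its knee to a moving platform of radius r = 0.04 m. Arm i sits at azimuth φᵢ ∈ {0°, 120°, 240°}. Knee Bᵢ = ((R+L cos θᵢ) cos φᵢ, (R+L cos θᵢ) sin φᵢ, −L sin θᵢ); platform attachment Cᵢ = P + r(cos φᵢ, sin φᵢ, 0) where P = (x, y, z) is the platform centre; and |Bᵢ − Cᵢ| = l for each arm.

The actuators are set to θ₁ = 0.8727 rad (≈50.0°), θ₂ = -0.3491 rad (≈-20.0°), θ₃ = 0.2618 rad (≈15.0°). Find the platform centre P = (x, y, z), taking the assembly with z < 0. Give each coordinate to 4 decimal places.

O1 = (0.2086·cos0.0°, 0.2086·sin0.0°, -0.1532) = (0.2086, 0.0000, -0.1532)
arm 2 at φ=120.0°: ρ2 = 0.2679;  O2 = (-0.1340, 0.2320, 0.0684)
arm 3 at φ=240.0°: ρ3 = 0.2732;  O3 = (-0.1366, -0.2366, -0.0518)
eliminate P² terms by subtracting sphere 1 from 2 and 3
[-0.6850 0.4641 0.4432]·P = 0.0095;  [-0.6903 -0.4732 0.2029]·P = 0.0103
det = 0.6445;  x = -0.0144+0.4715z,  y = -0.0008+-0.2591z
into |P−O₁|² = l²: 1.2895z² + 0.0966z + -0.0292 = 0;  Δ = 0.1600;  z = -0.1925 or 0.1176 → z<0 root = -0.1925
x = -0.1052, y = 0.0491

(-0.1052, 0.0491, -0.1925)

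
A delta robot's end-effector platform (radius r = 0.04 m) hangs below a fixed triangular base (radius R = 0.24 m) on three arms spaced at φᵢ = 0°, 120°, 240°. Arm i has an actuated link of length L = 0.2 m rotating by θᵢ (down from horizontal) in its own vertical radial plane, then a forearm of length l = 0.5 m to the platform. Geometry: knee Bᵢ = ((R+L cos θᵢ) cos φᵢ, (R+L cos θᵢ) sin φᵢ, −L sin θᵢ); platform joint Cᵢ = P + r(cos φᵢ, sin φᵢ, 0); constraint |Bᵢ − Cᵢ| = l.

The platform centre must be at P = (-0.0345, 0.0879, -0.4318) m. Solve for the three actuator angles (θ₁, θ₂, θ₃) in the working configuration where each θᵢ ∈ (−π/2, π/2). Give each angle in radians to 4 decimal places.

θ₁ = 0.6981, θ₂ = 0.1747, θ₃ = 0.7854

rotate P by −φ1: (-0.0345, 0.0879, -0.4318)
  A cos θ + B sin θ = C:  0.2345·cos θ + -0.4318·sin θ = -0.0979
  θ1 = atan2(B,A) + arccos(C/0.4914) = 0.6981
rotate P by −φ2: (0.0934, -0.0141, -0.4318)
  A=0.1066, B=-0.4318, C=(l²−L²−A²−y'²−z²)/(2L)=0.0300
  θ2 = atan2(B,A) + arccos(C/0.4448) = 0.1747
arm 3 (φ=240.0°): x'=-0.0589, y'=-0.0738
  A cos θ + B sin θ = C:  0.2589·cos θ + -0.4318·sin θ = -0.1223
  θ3 = atan2(B,A) + arccos(C/0.5035) = 0.7854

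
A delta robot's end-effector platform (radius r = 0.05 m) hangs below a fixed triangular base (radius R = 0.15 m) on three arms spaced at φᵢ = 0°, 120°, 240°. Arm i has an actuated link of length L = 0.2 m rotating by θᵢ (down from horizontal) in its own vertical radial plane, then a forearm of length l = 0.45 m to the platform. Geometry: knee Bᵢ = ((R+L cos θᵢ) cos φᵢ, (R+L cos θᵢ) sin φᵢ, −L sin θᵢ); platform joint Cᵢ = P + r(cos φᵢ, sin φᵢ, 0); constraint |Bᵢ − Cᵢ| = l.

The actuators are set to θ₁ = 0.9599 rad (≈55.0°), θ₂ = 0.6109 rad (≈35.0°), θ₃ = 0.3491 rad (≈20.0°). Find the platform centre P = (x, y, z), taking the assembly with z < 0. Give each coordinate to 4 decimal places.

(-0.1121, -0.0477, -0.4694)

arm 1 at φ=0.0°: ρ1 = 0.2147;  O1 = (0.2147, 0.0000, -0.1638)
arm 2 at φ=120.0°: ρ2 = 0.2638;  O2 = (-0.1319, 0.2285, -0.1147)
arm 3 at φ=240.0°: ρ3 = 0.2879;  O3 = (-0.1440, -0.2494, -0.0684)
|O₂|²−|O₁|² = 0.0098;  |O₃|²−|O₁|² = 0.0146
linear system: -0.6933x+0.4570y = 0.0098−0.0982z; -0.7174x+-0.4987y = 0.0146−0.1908z
Cramer: x(z) = -0.0172+0.2022z;  y(z) = -0.0046+0.0918z
quadratic in z: (1.0493)z²+(0.2330)z+(-0.1218)=0, √Δ=0.7522 → z ∈ {-0.4694, 0.2474}; z = -0.4694 (taking z<0)
x = -0.1121, y = -0.0477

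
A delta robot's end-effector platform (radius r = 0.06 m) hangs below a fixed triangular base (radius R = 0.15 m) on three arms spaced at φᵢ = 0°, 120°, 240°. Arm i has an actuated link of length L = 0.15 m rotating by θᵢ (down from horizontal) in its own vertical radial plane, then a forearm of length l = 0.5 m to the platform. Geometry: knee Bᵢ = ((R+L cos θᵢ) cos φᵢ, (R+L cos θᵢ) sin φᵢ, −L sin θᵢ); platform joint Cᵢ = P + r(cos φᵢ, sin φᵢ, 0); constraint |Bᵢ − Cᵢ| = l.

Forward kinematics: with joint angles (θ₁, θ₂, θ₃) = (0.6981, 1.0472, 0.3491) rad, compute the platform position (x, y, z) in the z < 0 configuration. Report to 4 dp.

(0.0050, -0.1399, -0.5328)

centre 1 = (0.2049·cos0.0°, 0.2049·sin0.0°, -0.0964) = (0.2049, 0.0000, -0.0964)
φ2=120.0°: virtual centre (-0.0825, 0.1429, -0.1299), radius l
φ3=240.0°: virtual centre (-0.1155, -0.2000, -0.0513), radius l
subtract pairs → two planes through P
[-0.5748 0.2858 -0.0670]·P = -0.0072;  [-0.6408 -0.4000 0.0902]·P = 0.0047
det = 0.4131;  x = 0.0037+-0.0024z,  y = -0.0177+0.2294z
into |P−centre ₁|² = l²: 1.0526z² + 0.1857z + -0.1999 = 0;  Δ = 0.8762;  z = -0.5328 or 0.3564 → z<0 root = -0.5328
x = 0.0050, y = -0.1399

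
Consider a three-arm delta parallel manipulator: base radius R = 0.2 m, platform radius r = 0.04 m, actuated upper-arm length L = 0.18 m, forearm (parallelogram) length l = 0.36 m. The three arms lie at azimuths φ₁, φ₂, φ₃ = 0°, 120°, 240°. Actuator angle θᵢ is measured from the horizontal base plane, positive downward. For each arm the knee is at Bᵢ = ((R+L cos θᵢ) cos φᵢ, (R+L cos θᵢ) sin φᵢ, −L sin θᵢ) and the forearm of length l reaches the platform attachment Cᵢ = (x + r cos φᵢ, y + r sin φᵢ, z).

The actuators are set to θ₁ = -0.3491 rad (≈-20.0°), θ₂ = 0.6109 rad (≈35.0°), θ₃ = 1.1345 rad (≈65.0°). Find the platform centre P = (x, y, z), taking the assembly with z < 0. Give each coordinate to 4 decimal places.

φ1=0.0°: virtual centre (0.3291, 0.0000, 0.0616), radius l
O2 = (0.3074·cos120.0°, 0.3074·sin120.0°, -0.1032) = (-0.1537, 0.2663, -0.1032)
φ3=240.0°: virtual centre (-0.1180, -0.2044, -0.1631), radius l
eliminate P² terms by subtracting sphere 1 from 2 and 3
plane₁₂: -0.9657x+0.5325y+-0.3296z = -0.0069
Cramer: x(z) = 0.0215-0.4294z;  y(z) = 0.0259-0.1598z
into |P−O₁|² = l²: 1.2100z² + 0.1328z + -0.0305 = 0;  Δ = 0.1651;  z = -0.2228 or 0.1130 → z<0 root = -0.2228
x = 0.1172, y = 0.0615

(0.1172, 0.0615, -0.2228)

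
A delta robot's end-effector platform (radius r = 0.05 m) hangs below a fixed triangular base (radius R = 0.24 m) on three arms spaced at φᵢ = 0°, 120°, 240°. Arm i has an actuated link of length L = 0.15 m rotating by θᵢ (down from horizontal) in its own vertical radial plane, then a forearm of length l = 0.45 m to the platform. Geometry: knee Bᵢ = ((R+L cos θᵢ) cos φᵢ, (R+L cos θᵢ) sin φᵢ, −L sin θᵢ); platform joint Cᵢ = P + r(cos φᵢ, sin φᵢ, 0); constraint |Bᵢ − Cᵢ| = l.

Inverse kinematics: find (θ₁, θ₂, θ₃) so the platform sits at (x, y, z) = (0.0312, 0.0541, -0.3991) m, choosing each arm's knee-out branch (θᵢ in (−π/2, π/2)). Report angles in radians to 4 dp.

θ₁ = 0.4363, θ₂ = 0.4361, θ₃ = 0.8725

arm 1 (φ=0.0°): x'=0.0312, y'=0.0541
  A=0.1588, B=-0.3991, C=(l²−L²−A²−y'²−z²)/(2L)=-0.0248
  γ=atan2(-0.3991,0.1588)=-1.1921;  ψ=arccos(-0.0576)=1.6284;  θ1=γ+ψ≈0.4363
φ2=120.0° → target in arm frame (0.0313, -0.0541)
  e−x'=0.1587;  (l²−L²−(e−x')²−y'²−z²)/2L = -0.0247
  γ=atan2(-0.3991,0.1587)=-1.1922;  ψ=arccos(-0.0575)=1.6283;  θ2=γ+ψ≈0.4361
φ3=240.0° → target in arm frame (-0.0625, 0.0000)
  A=0.2525, B=-0.3991, C=(l²−L²−A²−y'²−z²)/(2L)=-0.1434
  γ=atan2(-0.3991,0.2525)=-1.0068;  ψ=arccos(-0.3036)=1.8793;  θ3=γ+ψ≈0.8725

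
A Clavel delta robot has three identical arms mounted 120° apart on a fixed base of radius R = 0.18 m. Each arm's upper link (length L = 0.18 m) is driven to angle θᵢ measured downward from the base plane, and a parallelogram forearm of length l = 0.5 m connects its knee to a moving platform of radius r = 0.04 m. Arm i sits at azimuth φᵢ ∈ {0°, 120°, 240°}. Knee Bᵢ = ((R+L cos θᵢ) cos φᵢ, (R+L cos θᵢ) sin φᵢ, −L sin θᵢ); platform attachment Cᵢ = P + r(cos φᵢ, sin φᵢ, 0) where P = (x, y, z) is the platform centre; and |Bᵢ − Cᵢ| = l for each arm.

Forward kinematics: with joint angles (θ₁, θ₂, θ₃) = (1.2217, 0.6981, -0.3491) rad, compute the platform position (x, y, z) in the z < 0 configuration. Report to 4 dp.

(-0.2032, -0.1494, -0.4218)

arm 1 at φ=0.0°: (R−r)+L cos θ1 = 0.2016;  S1 = (0.2016, 0.0000, -0.1691)
φ2=120.0°: virtual centre (-0.1389, 0.2407, -0.1157), radius l
S3 = (0.3091·cos240.0°, 0.3091·sin240.0°, 0.0616) = (-0.1546, -0.2677, 0.0616)
|S₂|²−|S₁|² = 0.0214;  |S₃|²−|S₁|² = 0.0301
plane₁₂: -0.6810x+0.4813y+0.1069z = 0.0214
Cramer: x(z) = -0.0367+0.3948z;  y(z) = -0.0075+0.3366z
quadratic in z: (1.2691)z²+(0.1451)z+(-0.1646)=0, √Δ=0.9255 → z ∈ {-0.4218, 0.3074}; z = -0.4218 (taking z<0)
x = -0.2032, y = -0.1494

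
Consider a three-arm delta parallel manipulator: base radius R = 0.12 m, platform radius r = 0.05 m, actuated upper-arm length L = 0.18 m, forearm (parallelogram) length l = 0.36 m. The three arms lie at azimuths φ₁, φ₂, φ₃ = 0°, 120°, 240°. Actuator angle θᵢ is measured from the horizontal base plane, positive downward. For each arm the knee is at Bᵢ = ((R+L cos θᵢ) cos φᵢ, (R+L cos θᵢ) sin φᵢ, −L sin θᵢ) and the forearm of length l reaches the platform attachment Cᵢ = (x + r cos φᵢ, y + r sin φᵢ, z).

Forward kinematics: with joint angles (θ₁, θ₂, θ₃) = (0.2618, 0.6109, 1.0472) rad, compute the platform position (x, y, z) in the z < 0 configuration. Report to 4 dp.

φ1=0.0°: virtual centre (0.2439, 0.0000, -0.0466), radius l
φ2=120.0°: virtual centre (-0.1087, 0.1883, -0.1032), radius l
S3 = (0.1600·cos240.0°, 0.1600·sin240.0°, -0.1559) = (-0.0800, -0.1386, -0.1559)
subtract pairs → two planes through P
[-0.7052 0.3766 -0.1133]·P = -0.0037;  [-0.6477 -0.2771 -0.2186]·P = -0.0117
det = 0.4394;  x = 0.0124+-0.2589z,  y = 0.0134+-0.1838z
sphere 1 gives Az²+Bz+C=0 with A=1.1008, B=0.2081, C=-0.0737;  B²−4AC=0.3677;  roots -0.3699, 0.1809;  negative root z = -0.3699
x = 0.1082, y = 0.0814

(0.1082, 0.0814, -0.3699)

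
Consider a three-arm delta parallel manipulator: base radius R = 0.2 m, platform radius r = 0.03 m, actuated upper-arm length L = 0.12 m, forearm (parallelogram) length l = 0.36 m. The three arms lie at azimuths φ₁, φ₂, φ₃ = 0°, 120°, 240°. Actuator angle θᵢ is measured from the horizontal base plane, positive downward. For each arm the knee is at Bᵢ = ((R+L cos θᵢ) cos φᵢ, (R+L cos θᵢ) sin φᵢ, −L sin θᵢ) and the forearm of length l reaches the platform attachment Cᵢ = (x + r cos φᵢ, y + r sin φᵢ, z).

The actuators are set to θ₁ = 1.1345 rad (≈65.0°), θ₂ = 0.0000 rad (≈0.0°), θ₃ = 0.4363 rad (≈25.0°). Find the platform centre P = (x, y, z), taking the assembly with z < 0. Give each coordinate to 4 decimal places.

φ1=0.0°: virtual centre (0.2207, 0.0000, -0.1088), radius l
φ2=120.0°: virtual centre (-0.1450, 0.2511, 0.0000), radius l
φ3=240.0°: virtual centre (-0.1394, -0.2414, -0.0507), radius l
subtract pairs → two planes through P
linear system: -0.7314x+0.5023y = 0.0236−0.2175z; -0.7202x+-0.4828y = 0.0197−0.1161z
Cramer: x(z) = -0.0298+0.2285z;  y(z) = 0.0035-0.1003z
quadratic in z: (1.0623)z²+(0.1023)z+(-0.0550)=0, √Δ=0.4942 → z ∈ {-0.2808, 0.1844}; z = -0.2808 (taking z<0)
x = -0.0939, y = 0.0317

(-0.0939, 0.0317, -0.2808)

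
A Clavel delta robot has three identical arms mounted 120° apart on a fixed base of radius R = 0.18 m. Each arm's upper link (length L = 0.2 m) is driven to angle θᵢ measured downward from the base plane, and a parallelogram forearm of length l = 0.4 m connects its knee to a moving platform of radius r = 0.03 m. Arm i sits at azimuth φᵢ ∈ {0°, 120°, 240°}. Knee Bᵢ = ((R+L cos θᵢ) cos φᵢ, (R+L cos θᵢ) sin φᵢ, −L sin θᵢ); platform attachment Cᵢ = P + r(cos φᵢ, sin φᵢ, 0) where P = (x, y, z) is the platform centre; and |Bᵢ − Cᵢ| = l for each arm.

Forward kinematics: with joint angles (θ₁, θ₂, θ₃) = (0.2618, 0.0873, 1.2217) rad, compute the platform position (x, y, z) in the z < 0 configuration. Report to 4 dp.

arm 1 at φ=0.0°: e+L cos θ1 = 0.3432;  S1 = (0.3432, 0.0000, -0.0518)
arm 2 at φ=120.0°: e+L cos θ2 = 0.3492;  S2 = (-0.1746, 0.3024, -0.0174)
arm 3 at φ=240.0°: e+L cos θ3 = 0.2184;  S3 = (-0.1092, -0.1891, -0.1879)
subtract pairs → two planes through P
linear system: -1.0356x+0.6049y = 0.0018−0.0687z; -0.9048x+-0.3783y = -0.0374−-0.2723z
det = 0.9391;  x = 0.0234+-0.1478z,  y = 0.0430+-0.3665z
sphere 1 gives Az²+Bz+C=0 with A=1.1562, B=0.1665, C=-0.0532;  B²−4AC=0.2737;  roots -0.2983, 0.1543;  negative root z = -0.2983
x = 0.0675, y = 0.1523

(0.0675, 0.1523, -0.2983)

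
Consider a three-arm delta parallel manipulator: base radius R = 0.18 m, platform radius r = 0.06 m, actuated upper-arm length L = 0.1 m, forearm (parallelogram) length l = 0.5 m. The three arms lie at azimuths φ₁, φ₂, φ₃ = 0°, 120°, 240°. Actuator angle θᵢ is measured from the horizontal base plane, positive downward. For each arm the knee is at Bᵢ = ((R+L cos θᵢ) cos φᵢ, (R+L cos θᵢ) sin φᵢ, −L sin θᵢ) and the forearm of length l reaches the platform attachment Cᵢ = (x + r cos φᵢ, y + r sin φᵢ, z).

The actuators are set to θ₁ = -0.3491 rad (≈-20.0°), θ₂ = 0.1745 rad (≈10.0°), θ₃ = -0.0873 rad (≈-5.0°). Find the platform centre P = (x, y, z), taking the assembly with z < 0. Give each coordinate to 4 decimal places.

arm 1 at φ=0.0°: ρ1 = 0.2140;  O1 = (0.2140, 0.0000, 0.0342)
O2 = (0.2185·cos120.0°, 0.2185·sin120.0°, -0.0174) = (-0.1092, 0.1892, -0.0174)
arm 3 at φ=240.0°: ρ3 = 0.2196;  O3 = (-0.1098, -0.1902, 0.0087)
eliminate P² terms by subtracting sphere 1 from 2 and 3
linear system: -0.6464x+0.3784y = 0.0011−-0.1031z; -0.6476x+-0.3804y = 0.0014−-0.0510z
Cramer: x(z) = -0.0019-0.1192z;  y(z) = -0.0004+0.0689z
quadratic in z: (1.0190)z²+(-0.0170)z+(-0.2022)=0, √Δ=0.9081 → z ∈ {-0.4372, 0.4539}; z = -0.4372 (taking z<0)
x = 0.0502, y = -0.0305

(0.0502, -0.0305, -0.4372)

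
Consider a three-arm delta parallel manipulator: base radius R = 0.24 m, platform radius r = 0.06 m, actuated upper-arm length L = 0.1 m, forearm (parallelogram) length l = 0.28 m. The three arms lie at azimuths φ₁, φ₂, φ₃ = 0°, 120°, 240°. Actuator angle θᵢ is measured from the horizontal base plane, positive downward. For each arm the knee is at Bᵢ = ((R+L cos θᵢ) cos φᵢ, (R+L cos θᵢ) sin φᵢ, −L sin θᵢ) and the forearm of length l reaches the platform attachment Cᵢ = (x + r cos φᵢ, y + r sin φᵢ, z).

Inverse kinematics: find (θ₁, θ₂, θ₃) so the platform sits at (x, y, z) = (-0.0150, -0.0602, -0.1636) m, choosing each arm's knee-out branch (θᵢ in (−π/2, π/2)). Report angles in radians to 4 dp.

arm 1 (φ=0.0°): x'=-0.0150, y'=-0.0602
  A=0.1950, B=-0.1636, C=(l²−L²−A²−y'²−z²)/(2L)=-0.0001
  θ1 = atan2(B,A) + arccos(C/0.2545) = 0.8730
arm 2 (φ=120.0°): x'=-0.0446, y'=0.0431
  e−x'=0.2246;  (l²−L²−(e−x')²−y'²−z²)/2L = -0.0534
  √(A²+B²)=0.2779;  θ2 = -0.6295+1.7642 ≈ 1.1347
rotate P by −φ3: (0.0596, 0.0171, -0.1636)
  A cos θ + B sin θ = C:  0.1204·cos θ + -0.1636·sin θ = 0.1343
  √(A²+B²)=0.2031;  θ3 = -0.9365+0.8485 ≈ -0.0880

θ₁ = 0.8730, θ₂ = 1.1347, θ₃ = -0.0880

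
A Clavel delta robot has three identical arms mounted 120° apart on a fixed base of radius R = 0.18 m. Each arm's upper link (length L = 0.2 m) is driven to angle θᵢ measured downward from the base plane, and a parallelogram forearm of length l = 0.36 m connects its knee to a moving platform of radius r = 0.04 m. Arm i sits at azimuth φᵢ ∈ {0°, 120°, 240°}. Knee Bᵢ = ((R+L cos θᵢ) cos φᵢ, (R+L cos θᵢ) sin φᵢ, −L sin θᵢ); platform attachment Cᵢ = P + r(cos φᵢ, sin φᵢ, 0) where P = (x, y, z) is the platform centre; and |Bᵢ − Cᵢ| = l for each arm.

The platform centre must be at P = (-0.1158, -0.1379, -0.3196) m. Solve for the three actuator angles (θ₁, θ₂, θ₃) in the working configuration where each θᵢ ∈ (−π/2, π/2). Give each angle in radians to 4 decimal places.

φ1=0.0° → target in arm frame (-0.1158, -0.1379)
  A=0.2558, B=-0.3196, C=(l²−L²−A²−y'²−z²)/(2L)=-0.2425
  γ=atan2(-0.3196,0.2558)=-0.8958;  ψ=arccos(-0.5923)=2.2048;  θ1=γ+ψ≈1.3089
rotate P by −φ2: (-0.0615, 0.1692, -0.3196)
  A cos θ + B sin θ = C:  0.2015·cos θ + -0.3196·sin θ = -0.2045
  √(A²+B²)=0.3778;  θ2 = -1.0082+2.1427 ≈ 1.1345
arm 3 (φ=240.0°): x'=0.1773, y'=-0.0313
  A=-0.0373, B=-0.3196, C=(l²−L²−A²−y'²−z²)/(2L)=-0.0373
  γ=atan2(-0.3196,-0.0373)=-1.6871;  ψ=arccos(-0.1159)=1.6870;  θ3=γ+ψ≈-0.0001

θ₁ = 1.3089, θ₂ = 1.1345, θ₃ = -0.0001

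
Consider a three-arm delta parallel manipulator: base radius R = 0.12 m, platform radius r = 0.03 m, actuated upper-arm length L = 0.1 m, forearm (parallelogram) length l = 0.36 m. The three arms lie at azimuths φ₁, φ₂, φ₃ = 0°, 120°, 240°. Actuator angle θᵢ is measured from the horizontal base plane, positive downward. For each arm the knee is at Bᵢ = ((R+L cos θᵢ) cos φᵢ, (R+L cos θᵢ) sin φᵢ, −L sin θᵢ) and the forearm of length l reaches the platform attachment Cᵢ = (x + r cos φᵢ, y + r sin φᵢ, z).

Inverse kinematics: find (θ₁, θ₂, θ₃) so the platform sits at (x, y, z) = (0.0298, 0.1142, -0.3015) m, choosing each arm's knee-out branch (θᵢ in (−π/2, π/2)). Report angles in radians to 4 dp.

arm 1 (φ=0.0°): x'=0.0298, y'=0.1142
  A cos θ + B sin θ = C:  0.0602·cos θ + -0.3015·sin θ = 0.0602
  θ1 = atan2(B,A) + arccos(C/0.3075) = 0.0001
arm 2 (φ=120.0°): x'=0.0840, y'=-0.0829
  A=0.0060, B=-0.3015, C=(l²−L²−A²−y'²−z²)/(2L)=0.1089
  γ=atan2(-0.3015,0.0060)=-1.5509;  ψ=arccos(0.3613)=1.2012;  θ2=γ+ψ≈-0.3497
rotate P by −φ3: (-0.1138, -0.0313, -0.3015)
  e−x'=0.2038;  (l²−L²−(e−x')²−y'²−z²)/2L = -0.0691
  √(A²+B²)=0.3639;  θ3 = -0.9764+1.7618 ≈ 0.7854

θ₁ = 0.0001, θ₂ = -0.3497, θ₃ = 0.7854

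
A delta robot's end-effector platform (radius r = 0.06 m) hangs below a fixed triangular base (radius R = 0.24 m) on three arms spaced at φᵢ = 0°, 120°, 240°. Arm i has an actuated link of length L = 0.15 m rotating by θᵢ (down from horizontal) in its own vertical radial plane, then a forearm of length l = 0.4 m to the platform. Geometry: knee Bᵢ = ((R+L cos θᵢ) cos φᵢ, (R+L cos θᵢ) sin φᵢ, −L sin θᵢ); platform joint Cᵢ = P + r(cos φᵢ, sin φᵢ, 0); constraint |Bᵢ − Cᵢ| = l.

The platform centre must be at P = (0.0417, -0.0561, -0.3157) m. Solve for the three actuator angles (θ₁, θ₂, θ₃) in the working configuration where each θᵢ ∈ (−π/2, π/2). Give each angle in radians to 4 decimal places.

arm 1 (φ=0.0°): x'=0.0417, y'=-0.0561
  A=0.1383, B=-0.3157, C=(l²−L²−A²−y'²−z²)/(2L)=0.0519
  θ1 = atan2(B,A) + arccos(C/0.3447) = 0.2618
rotate P by −φ2: (-0.0694, -0.0081, -0.3157)
  A cos θ + B sin θ = C:  0.2494·cos θ + -0.3157·sin θ = -0.0815
  θ2 = atan2(B,A) + arccos(C/0.4023) = 0.8726
φ3=240.0° → target in arm frame (0.0277, 0.0642)
  A=0.1523, B=-0.3157, C=(l²−L²−A²−y'²−z²)/(2L)=0.0351
  γ=atan2(-0.3157,0.1523)=-1.1214;  ψ=arccos(0.1002)=1.4705;  θ3=γ+ψ≈0.3491

θ₁ = 0.2618, θ₂ = 0.8726, θ₃ = 0.3491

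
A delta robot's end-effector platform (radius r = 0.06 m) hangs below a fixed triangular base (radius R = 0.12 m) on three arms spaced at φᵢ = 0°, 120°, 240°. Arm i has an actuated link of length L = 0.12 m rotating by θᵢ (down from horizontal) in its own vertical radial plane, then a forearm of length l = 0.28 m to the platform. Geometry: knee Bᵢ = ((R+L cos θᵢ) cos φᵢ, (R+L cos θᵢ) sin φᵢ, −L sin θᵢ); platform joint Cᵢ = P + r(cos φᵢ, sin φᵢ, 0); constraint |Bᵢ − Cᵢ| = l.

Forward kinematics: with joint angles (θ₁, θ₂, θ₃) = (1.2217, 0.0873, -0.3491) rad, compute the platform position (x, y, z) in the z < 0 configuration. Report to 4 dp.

φ1=0.0°: virtual centre (0.1010, 0.0000, -0.1128), radius l
arm 2 at φ=120.0°: ρ2 = 0.1795;  O2 = (-0.0898, 0.1555, -0.0105)
arm 3 at φ=240.0°: ρ3 = 0.1728;  O3 = (-0.0864, -0.1496, 0.0410)
subtract pairs → two planes through P
linear system: -0.3816x+0.3110y = 0.0094−0.2046z; -0.3749x+-0.2992y = 0.0086−0.3076z
det = 0.2308;  x = -0.0238+0.6798z,  y = 0.0011+0.1764z
sphere 1 gives Az²+Bz+C=0 with A=1.4933, B=0.0561, C=-0.0501;  B²−4AC=0.3024;  roots -0.2029, 0.1653;  negative root z = -0.2029
x = -0.1618, y = -0.0347

(-0.1618, -0.0347, -0.2029)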